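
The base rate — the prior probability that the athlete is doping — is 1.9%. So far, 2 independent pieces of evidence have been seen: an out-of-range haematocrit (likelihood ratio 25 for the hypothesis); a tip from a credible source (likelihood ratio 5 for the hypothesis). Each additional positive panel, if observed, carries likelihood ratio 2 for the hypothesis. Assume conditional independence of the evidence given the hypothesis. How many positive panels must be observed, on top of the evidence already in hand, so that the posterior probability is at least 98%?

Prior odds = 0.019/0.981 = 19/981.
Combined Bayes factor of the evidence already in hand = 25 × 5 = 125.
Odds after that evidence = (19/981) × 125 = 2375/981.
Target odds = 0.98/0.02 = 49.
Need 2ⁿ ≥ 49 ÷ (2375/981) = 48069/2375.
2⁴ = 16 falls short of 48069/2375 but 2⁵ = 32 reaches it, so n = 5.

5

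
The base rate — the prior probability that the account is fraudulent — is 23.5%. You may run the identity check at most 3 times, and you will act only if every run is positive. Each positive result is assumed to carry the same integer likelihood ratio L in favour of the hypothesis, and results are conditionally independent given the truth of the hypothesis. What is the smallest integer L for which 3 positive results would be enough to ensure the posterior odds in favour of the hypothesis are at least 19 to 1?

4

Prior odds = 0.235/0.765 = 47/153.
Target odds = 19.
Need L³ ≥ 19 ÷ (47/153) = 2907/47.
3³ = 27 < 2907/47 ≤ 64 = 4³, so L = 4.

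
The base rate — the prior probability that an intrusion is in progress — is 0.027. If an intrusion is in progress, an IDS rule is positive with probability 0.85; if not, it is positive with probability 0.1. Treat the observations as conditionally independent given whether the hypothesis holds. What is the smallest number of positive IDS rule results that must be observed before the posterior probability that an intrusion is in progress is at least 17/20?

3

Prior odds: 0.027 ÷ 0.973 = 27/973.
Likelihood ratio of a positive = 0.85/0.1 = 8.5.
Target odds: 0.85 ÷ 0.15 = 17/3.
Need (27/973) × 8.5ⁿ ≥ 17/3, i.e. 8.5ⁿ ≥ 16541/81.
8.5² = 72.25 falls short of 16541/81 but 8.5³ = 614.125 reaches it, so n = 3.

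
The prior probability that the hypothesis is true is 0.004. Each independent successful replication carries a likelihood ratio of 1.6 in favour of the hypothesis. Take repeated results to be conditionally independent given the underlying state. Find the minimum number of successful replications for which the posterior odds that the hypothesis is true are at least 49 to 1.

21

Prior odds = 0.004/0.996 = 1/249.
Likelihood ratio per successful replication = 1.6.
Target odds = 49.
Need (1/249) × 1.6ⁿ ≥ 49, i.e. 1.6ⁿ ≥ 12201.
1.6²⁰ ≈12089.3 falls short of 12201 but 1.6²¹ ≈19342.8 reaches it, so n = 21.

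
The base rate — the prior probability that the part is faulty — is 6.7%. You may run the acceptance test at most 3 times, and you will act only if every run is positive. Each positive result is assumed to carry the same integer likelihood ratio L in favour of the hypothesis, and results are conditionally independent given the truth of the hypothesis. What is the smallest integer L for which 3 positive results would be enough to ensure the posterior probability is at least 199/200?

Prior odds = 0.067/0.933 = 67/933.
Target odds = 0.995/0.005 = 199.
Need L³ ≥ 199 ÷ (67/933) = 185667/67.
14³ = 2744 < 185667/67 ≤ 3375 = 15³, so L = 15.

15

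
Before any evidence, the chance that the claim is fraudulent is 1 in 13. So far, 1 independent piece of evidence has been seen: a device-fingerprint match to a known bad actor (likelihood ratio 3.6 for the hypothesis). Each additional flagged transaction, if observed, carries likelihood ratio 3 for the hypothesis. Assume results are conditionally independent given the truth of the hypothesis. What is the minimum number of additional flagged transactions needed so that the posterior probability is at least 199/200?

6

Prior odds = (1/13)/(12/13) = 1/12.
Bayes factor of the evidence already in hand = 3.6.
Odds after that evidence = (1/12) × 3.6 = 0.3.
Target odds = 0.995/0.005 = 199.
Need 3ⁿ ≥ 199 ÷ 0.3 = 1990/3.
3⁵ = 243 falls short of 1990/3 but 3⁶ = 729 reaches it, so n = 6.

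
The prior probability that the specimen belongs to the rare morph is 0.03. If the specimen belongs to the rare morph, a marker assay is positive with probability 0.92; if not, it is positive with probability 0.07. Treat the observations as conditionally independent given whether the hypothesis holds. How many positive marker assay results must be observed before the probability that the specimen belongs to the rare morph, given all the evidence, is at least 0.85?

3

Prior odds: 0.03 ÷ 0.97 = 3/97.
Likelihood ratio of a positive = 0.92/0.07 = 92/7.
Target posterior odds = 0.85/0.15 = 17/3.
Need (3/97) × (92/7)ⁿ ≥ 17/3, i.e. (92/7)ⁿ ≥ 1649/9.
(92/7)² = 8464/49 falls short of 1649/9 but (92/7)³ = 778688/343 reaches it, so n = 3.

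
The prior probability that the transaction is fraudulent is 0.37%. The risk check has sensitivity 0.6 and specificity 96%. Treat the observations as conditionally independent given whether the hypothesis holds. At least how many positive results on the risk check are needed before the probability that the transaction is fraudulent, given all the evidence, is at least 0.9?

Prior odds = 0.0037/0.9963 = 37/9963.
False-positive rate = 1 − 0.96 = 0.04; likelihood ratio of a positive = 0.6/0.04 = 15.
Target odds: 0.9 ÷ 0.1 = 9.
Need (37/9963) × 15ⁿ ≥ 9, i.e. 15ⁿ ≥ 89667/37.
15² = 225 falls short of 89667/37 but 15³ = 3375 reaches it, so n = 3.

3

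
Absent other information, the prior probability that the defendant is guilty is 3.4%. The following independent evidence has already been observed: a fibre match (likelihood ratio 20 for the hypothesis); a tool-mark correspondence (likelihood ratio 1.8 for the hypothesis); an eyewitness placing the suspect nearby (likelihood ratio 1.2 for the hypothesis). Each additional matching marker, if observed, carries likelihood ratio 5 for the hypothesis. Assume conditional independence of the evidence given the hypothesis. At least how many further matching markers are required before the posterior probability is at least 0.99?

Prior odds = 0.034/0.966 = 17/483.
Combined Bayes factor of the evidence already in hand = 20 × 1.8 × 1.2 = 43.2.
Odds after that evidence = (17/483) × 43.2 = 1224/805.
Target odds = 0.99/0.01 = 99.
Need 5ⁿ ≥ 99 ÷ (1224/805) = 8855/136.
5² = 25 falls short of 8855/136 but 5³ = 125 reaches it, so n = 3.

3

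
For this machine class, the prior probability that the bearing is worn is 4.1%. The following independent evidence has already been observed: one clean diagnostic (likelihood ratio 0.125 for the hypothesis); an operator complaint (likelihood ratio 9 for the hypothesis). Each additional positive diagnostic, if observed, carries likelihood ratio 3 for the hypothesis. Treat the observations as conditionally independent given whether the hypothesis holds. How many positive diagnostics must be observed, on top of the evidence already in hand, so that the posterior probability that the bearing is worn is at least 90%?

Prior odds = 0.041/0.959 = 41/959.
Combined Bayes factor of the evidence already in hand = 0.125 × 9 = 1.125.
Odds after that evidence = (41/959) × 1.125 = 369/7672.
Target odds = 0.9/0.1 = 9.
Need 3ⁿ ≥ 9 ÷ (369/7672) = 7672/41.
3⁴ = 81 falls short of 7672/41 but 3⁵ = 243 reaches it, so n = 5.

5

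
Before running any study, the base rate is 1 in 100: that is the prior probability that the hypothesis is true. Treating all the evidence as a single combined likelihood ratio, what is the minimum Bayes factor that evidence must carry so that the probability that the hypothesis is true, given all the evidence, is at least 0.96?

Prior odds = 0.01/0.99 = 1/99.
Target odds = 0.96/0.04 = 24.
Required Bayes factor = 24 ÷ (1/99) = 2376.

2376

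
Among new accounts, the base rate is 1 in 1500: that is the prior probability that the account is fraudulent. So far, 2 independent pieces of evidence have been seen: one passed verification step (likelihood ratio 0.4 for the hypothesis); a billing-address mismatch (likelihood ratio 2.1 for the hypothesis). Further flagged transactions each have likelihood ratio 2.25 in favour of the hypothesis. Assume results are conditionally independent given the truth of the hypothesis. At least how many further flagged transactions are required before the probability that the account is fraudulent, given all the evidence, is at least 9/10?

Prior odds = (1/1500)/(1499/1500) = 1/1499.
Combined Bayes factor of the evidence already in hand = 0.4 × 2.1 = 0.84.
Odds after that evidence = (1/1499) × 0.84 = 21/37475.
Target odds = 0.9/0.1 = 9.
Need 2.25ⁿ ≥ 9 ÷ (21/37475) = 112425/7.
2.25¹¹ ≈7481.83 falls short of 112425/7 but 2.25¹² ≈16834.1 reaches it, so n = 12.

12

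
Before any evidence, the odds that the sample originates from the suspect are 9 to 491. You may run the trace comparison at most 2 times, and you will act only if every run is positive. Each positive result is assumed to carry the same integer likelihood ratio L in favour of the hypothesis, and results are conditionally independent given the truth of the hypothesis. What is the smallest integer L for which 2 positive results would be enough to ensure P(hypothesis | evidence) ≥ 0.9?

23

Prior odds = 9/491.
Target odds = 0.9/0.1 = 9.
Need L² ≥ 9 ÷ (9/491) = 491.
22² = 484 < 491 ≤ 529 = 23², so L = 23.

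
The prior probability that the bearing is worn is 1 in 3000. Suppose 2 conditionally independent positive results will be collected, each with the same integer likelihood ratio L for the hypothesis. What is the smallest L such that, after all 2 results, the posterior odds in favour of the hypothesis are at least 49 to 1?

Prior odds = (1/3000)/(2999/3000) = 1/2999.
Target odds = 49.
Need L² ≥ 49 ÷ (1/2999) = 146951.
383² = 146689 < 146951 ≤ 147456 = 384², so L = 384.

384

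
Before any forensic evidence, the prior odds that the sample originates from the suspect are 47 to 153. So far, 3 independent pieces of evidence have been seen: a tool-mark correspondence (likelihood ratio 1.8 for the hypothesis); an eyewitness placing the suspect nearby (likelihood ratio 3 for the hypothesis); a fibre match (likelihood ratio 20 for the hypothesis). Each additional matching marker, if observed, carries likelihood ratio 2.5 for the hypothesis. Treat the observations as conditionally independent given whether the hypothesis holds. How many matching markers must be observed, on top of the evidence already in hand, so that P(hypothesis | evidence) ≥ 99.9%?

Prior odds = 47/153.
Combined Bayes factor of the evidence already in hand = 1.8 × 3 × 20 = 108.
Odds after that evidence = (47/153) × 108 = 564/17.
Target odds = 0.999/0.001 = 999.
Need 2.5ⁿ ≥ 999 ÷ (564/17) = 5661/188.
2.5³ = 15.625 falls short of 5661/188 but 2.5⁴ = 39.0625 reaches it, so n = 4.

4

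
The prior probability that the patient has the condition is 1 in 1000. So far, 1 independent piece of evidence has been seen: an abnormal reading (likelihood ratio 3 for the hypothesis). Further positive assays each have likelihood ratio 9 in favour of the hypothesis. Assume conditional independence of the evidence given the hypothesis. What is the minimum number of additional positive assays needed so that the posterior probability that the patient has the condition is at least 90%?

Prior odds = 0.001/0.999 = 1/999.
Bayes factor of the evidence already in hand = 3.
Odds after that evidence = (1/999) × 3 = 1/333.
Target odds = 0.9/0.1 = 9.
Need 9ⁿ ≥ 9 ÷ (1/333) = 2997.
9³ = 729 falls short of 2997 but 9⁴ = 6561 reaches it, so n = 4.

4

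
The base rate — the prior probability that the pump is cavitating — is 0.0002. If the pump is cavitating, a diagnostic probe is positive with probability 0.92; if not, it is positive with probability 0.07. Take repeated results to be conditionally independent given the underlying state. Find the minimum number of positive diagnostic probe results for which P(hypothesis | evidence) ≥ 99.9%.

Prior odds = 0.0002/0.9998 = 1/4999.
Likelihood ratio of a positive = 0.92/0.07 = 92/7.
Target posterior odds = 0.999/0.001 = 999.
Need (1/4999) × (92/7)ⁿ ≥ 999, i.e. (92/7)ⁿ ≥ 4994001.
(92/7)⁵ ≈392147 falls short of 4994001 but (92/7)⁶ ≈5.15393e+06 reaches it, so n = 6.

6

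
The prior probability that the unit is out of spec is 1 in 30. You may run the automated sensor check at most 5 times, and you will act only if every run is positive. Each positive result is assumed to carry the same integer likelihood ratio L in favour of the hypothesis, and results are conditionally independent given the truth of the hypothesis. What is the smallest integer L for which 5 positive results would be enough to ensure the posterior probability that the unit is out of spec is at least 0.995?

Prior odds = (1/30)/(29/30) = 1/29.
Target odds = 0.995/0.005 = 199.
Need L⁵ ≥ 199 ÷ (1/29) = 5771.
5⁵ = 3125 < 5771 ≤ 7776 = 6⁵, so L = 6.

6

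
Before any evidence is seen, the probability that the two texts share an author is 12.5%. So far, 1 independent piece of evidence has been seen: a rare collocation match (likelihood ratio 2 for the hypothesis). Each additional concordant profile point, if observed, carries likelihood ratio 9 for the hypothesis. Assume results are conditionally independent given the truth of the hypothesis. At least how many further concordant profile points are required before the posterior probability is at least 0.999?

Prior odds = 0.125/0.875 = 1/7.
Bayes factor of the evidence already in hand = 2.
Odds after that evidence = (1/7) × 2 = 2/7.
Target odds = 0.999/0.001 = 999.
Need 9ⁿ ≥ 999 ÷ (2/7) = 3496.5.
9³ = 729 falls short of 3496.5 but 9⁴ = 6561 reaches it, so n = 4.

4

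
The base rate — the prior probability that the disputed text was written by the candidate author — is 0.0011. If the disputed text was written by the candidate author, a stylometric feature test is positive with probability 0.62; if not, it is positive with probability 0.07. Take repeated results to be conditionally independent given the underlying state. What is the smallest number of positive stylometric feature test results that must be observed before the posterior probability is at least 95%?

5

Prior odds: 0.0011 ÷ 0.9989 = 11/9989.
Likelihood ratio of a positive = 0.62/0.07 = 62/7.
Target posterior odds = 0.95/0.05 = 19.
Need (11/9989) × (62/7)ⁿ ≥ 19, i.e. (62/7)ⁿ ≥ 189791/11.
(62/7)⁴ = 14776336/2401 falls short of 189791/11 but (62/7)⁵ = 916132832/16807 reaches it, so n = 5.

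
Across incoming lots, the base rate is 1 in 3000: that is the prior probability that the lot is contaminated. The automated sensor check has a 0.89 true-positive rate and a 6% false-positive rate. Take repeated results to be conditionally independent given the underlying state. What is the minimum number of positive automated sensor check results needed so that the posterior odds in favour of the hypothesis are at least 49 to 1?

Prior odds: (1/3000) ÷ (2999/3000) = 1/2999.
Likelihood ratio of a positive result = 0.89/0.06 = 89/6.
Target odds = 49.
Require (89/6)ⁿ ≥ 49 ÷ (1/2999) = 146951.
(89/6)⁴ = 62742241/1296 falls short of 146951 but (89/6)⁵ ≈718115 reaches it, so n = 5.

5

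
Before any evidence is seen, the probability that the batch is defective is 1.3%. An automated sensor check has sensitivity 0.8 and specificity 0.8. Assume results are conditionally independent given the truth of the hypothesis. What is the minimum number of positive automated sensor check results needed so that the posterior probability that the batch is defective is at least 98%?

6

Prior odds: 0.013 ÷ 0.987 = 13/987.
False-positive rate = 1 − 0.8 = 0.2; likelihood ratio of a positive = 0.8/0.2 = 4.
Target posterior odds = 0.98/0.02 = 49.
Need (13/987) × 4ⁿ ≥ 49, i.e. 4ⁿ ≥ 48363/13.
4⁵ = 1024 falls short of 48363/13 but 4⁶ = 4096 reaches it, so n = 6.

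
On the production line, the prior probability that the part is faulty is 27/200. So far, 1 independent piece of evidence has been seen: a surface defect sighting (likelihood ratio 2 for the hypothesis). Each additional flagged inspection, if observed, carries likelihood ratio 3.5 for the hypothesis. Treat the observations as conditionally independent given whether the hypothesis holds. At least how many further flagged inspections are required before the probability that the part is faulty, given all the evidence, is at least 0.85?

3

Prior odds = 0.135/0.865 = 27/173.
Bayes factor of the evidence already in hand = 2.
Odds after that evidence = (27/173) × 2 = 54/173.
Target odds = 0.85/0.15 = 17/3.
Need 3.5ⁿ ≥ 17/3 ÷ (54/173) = 2941/162.
3.5² = 12.25 falls short of 2941/162 but 3.5³ = 42.875 reaches it, so n = 3.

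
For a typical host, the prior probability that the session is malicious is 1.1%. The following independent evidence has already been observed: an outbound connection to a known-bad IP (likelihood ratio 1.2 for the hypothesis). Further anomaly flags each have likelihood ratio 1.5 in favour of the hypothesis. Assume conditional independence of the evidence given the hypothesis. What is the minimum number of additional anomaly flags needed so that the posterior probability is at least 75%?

Prior odds = 0.011/0.989 = 11/989.
Bayes factor of the evidence already in hand = 1.2.
Odds after that evidence = (11/989) × 1.2 = 66/4945.
Target odds = 0.75/0.25 = 3.
Need 1.5ⁿ ≥ 3 ÷ (66/4945) = 4945/22.
1.5¹³ = 1594323/8192 falls short of 4945/22 but 1.5¹⁴ = 4782969/16384 reaches it, so n = 14.

14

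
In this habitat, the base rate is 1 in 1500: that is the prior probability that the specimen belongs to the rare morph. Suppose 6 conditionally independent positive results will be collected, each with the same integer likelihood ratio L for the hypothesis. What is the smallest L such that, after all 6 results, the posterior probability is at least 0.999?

Prior odds = (1/1500)/(1499/1500) = 1/1499.
Target odds = 0.999/0.001 = 999.
Need L⁶ ≥ 999 ÷ (1/1499) = 1497501.
10⁶ = 1000000 < 1497501 ≤ 1771561 = 11⁶, so L = 11.

11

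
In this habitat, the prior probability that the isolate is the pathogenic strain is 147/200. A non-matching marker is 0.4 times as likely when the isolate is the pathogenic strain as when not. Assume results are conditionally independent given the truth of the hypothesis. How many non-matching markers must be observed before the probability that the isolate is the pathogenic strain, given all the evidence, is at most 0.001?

9

Prior odds: 0.735 ÷ 0.265 = 147/53.
Likelihood ratio per non-matching marker = 0.4.
Target odds: 0.001 ÷ 0.999 = 1/999.
Require 0.4ⁿ ≤ 1/999 ÷ (147/53) = 53/146853.
0.4⁸ = 256/390625 is still above 53/146853 but 0.4⁹ = 512/1953125 is at or below it, so n = 9.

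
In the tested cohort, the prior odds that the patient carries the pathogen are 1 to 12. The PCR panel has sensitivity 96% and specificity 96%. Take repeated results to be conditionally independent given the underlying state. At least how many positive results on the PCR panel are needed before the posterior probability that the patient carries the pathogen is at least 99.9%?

3

Prior odds = 1/12.
False-positive rate = 1 − 0.96 = 0.04; likelihood ratio of a positive = 0.96/0.04 = 24.
Target odds: 0.999 ÷ 0.001 = 999.
Require 24ⁿ ≥ 999 ÷ (1/12) = 11988.
24² = 576 falls short of 11988 but 24³ = 13824 reaches it, so n = 3.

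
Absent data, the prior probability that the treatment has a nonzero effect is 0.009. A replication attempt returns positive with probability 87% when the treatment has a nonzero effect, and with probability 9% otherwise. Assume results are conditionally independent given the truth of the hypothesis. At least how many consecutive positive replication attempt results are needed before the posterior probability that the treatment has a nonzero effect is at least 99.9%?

Prior odds: 0.009 ÷ 0.991 = 9/991.
Likelihood ratio of a positive result = 0.87/0.09 = 29/3.
Target odds: 0.999 ÷ 0.001 = 999.
Need (9/991) × (29/3)ⁿ ≥ 999, i.e. (29/3)ⁿ ≥ 110001.
(29/3)⁵ = 20511149/243 falls short of 110001 but (29/3)⁶ = 594823321/729 reaches it, so n = 6.

6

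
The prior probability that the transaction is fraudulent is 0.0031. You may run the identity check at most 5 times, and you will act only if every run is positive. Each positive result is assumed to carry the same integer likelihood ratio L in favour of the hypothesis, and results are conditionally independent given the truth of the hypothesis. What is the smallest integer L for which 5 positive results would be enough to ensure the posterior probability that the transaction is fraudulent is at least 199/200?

Prior odds = 0.0031/0.9969 = 31/9969.
Target odds = 0.995/0.005 = 199.
Need L⁵ ≥ 199 ÷ (31/9969) = 1983831/31.
9⁵ = 59049 < 1983831/31 ≤ 100000 = 10⁵, so L = 10.

10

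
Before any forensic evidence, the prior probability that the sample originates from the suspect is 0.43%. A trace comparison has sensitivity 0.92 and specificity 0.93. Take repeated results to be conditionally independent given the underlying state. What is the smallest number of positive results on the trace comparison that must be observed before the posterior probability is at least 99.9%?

Prior odds = 0.0043/0.9957 = 43/9957.
False-positive rate = 1 − 0.93 = 0.07; likelihood ratio of a positive = 0.92/0.07 = 92/7.
Target posterior odds = 0.999/0.001 = 999.
Need (43/9957) × (92/7)ⁿ ≥ 999, i.e. (92/7)ⁿ ≥ 9947043/43.
(92/7)⁴ = 71639296/2401 falls short of 9947043/43 but (92/7)⁵ ≈392147 reaches it, so n = 5.

5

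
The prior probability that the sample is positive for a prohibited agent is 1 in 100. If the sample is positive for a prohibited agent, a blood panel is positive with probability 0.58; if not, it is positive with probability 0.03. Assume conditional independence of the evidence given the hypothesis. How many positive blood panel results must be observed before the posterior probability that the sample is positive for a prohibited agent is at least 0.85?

Prior odds = 0.01/0.99 = 1/99.
Likelihood ratio of a positive = 0.58/0.03 = 58/3.
Target odds: 0.85 ÷ 0.15 = 17/3.
Require (58/3)ⁿ ≥ 17/3 ÷ (1/99) = 561.
(58/3)² = 3364/9 falls short of 561 but (58/3)³ = 195112/27 reaches it, so n = 3.

3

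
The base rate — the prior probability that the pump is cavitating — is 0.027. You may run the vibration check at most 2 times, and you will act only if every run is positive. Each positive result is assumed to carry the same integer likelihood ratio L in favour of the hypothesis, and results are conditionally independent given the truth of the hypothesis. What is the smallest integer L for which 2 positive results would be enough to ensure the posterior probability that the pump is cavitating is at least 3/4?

Prior odds = 0.027/0.973 = 27/973.
Target odds = 0.75/0.25 = 3.
Need L² ≥ 3 ÷ (27/973) = 973/9.
10² = 100 < 973/9 ≤ 121 = 11², so L = 11.

11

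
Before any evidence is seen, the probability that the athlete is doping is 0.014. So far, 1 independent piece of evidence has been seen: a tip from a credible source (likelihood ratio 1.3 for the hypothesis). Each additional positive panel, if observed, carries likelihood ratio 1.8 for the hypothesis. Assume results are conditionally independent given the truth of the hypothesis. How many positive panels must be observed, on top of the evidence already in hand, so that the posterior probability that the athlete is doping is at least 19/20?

Prior odds = 0.014/0.986 = 7/493.
Bayes factor of the evidence already in hand = 1.3.
Odds after that evidence = (7/493) × 1.3 = 91/4930.
Target odds = 0.95/0.05 = 19.
Need 1.8ⁿ ≥ 19 ÷ (91/4930) = 93670/91.
1.8¹¹ ≈642.684 falls short of 93670/91 but 1.8¹² ≈1156.83 reaches it, so n = 12.

12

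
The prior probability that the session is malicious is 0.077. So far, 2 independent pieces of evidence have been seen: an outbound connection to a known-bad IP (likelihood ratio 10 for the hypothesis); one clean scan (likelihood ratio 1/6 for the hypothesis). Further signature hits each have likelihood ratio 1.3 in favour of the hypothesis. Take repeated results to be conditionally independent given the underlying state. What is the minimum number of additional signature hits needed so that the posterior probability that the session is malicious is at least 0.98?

Prior odds = 0.077/0.923 = 77/923.
Combined Bayes factor of the evidence already in hand = 10 × (1/6) = 5/3.
Odds after that evidence = (77/923) × 5/3 = 385/2769.
Target odds = 0.98/0.02 = 49.
Need 1.3ⁿ ≥ 49 ÷ (385/2769) = 19383/55.
1.3²² ≈321.184 falls short of 19383/55 but 1.3²³ ≈417.539 reaches it, so n = 23.

23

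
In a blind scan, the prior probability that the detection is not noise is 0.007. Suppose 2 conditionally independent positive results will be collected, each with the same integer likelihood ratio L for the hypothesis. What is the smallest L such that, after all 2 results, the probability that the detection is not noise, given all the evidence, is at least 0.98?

84

Prior odds = 0.007/0.993 = 7/993.
Target odds = 0.98/0.02 = 49.
Need L² ≥ 49 ÷ (7/993) = 6951.
83² = 6889 < 6951 ≤ 7056 = 84², so L = 84.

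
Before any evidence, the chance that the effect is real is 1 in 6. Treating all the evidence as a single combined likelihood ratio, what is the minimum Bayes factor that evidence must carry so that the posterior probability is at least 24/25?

Prior odds = (1/6)/(5/6) = 0.2.
Target odds = 0.96/0.04 = 24.
Required Bayes factor = 24 ÷ 0.2 = 120.

120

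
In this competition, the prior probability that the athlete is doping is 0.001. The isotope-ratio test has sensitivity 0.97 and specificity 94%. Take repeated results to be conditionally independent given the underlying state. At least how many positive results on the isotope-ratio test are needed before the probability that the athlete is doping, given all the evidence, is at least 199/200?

5

Prior odds = 0.001/0.999 = 1/999.
False-positive rate = 1 − 0.94 = 0.06; likelihood ratio of a positive = 0.97/0.06 = 97/6.
Target odds: 0.995 ÷ 0.005 = 199.
Require (97/6)ⁿ ≥ 199 ÷ (1/999) = 198801.
(97/6)⁴ = 88529281/1296 falls short of 198801 but (97/6)⁵ ≈1.10434e+06 reaches it, so n = 5.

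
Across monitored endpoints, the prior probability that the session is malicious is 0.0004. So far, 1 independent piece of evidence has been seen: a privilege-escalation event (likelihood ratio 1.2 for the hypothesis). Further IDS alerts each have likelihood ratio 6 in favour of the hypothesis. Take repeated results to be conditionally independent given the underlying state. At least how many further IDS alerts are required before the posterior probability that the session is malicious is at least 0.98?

7

Prior odds = 0.0004/0.9996 = 1/2499.
Bayes factor of the evidence already in hand = 1.2.
Odds after that evidence = (1/2499) × 1.2 = 2/4165.
Target odds = 0.98/0.02 = 49.
Need 6ⁿ ≥ 49 ÷ (2/4165) = 102042.5.
6⁶ = 46656 falls short of 102042.5 but 6⁷ = 279936 reaches it, so n = 7.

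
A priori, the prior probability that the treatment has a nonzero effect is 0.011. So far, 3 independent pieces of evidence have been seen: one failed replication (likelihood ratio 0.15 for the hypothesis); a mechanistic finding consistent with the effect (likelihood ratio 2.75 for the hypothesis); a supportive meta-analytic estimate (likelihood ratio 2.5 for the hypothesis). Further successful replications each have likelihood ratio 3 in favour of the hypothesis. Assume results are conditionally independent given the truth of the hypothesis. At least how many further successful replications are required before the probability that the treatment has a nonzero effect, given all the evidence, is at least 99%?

Prior odds = 0.011/0.989 = 11/989.
Combined Bayes factor of the evidence already in hand = 0.15 × 2.75 × 2.5 = 1.03125.
Odds after that evidence = (11/989) × 1.03125 = 363/31648.
Target odds = 0.99/0.01 = 99.
Need 3ⁿ ≥ 99 ÷ (363/31648) = 94944/11.
3⁸ = 6561 falls short of 94944/11 but 3⁹ = 19683 reaches it, so n = 9.

9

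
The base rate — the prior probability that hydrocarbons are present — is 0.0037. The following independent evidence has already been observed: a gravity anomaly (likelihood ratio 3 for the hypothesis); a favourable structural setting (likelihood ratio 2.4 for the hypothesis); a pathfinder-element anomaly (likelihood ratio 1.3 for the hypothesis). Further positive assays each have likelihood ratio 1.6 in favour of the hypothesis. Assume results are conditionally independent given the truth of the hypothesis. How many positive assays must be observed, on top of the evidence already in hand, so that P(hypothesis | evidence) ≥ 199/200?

Prior odds = 0.0037/0.9963 = 37/9963.
Combined Bayes factor of the evidence already in hand = 3 × 2.4 × 1.3 = 9.36.
Odds after that evidence = (37/9963) × 9.36 = 962/27675.
Target odds = 0.995/0.005 = 199.
Need 1.6ⁿ ≥ 199 ÷ (962/27675) = 5507325/962.
1.6¹⁸ ≈4722.37 falls short of 5507325/962 but 1.6¹⁹ ≈7555.79 reaches it, so n = 19.

19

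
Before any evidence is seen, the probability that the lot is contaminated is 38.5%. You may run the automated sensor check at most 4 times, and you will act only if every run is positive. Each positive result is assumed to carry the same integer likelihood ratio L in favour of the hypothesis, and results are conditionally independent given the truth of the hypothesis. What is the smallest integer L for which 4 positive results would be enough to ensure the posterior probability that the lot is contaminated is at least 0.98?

Prior odds = 0.385/0.615 = 77/123.
Target odds = 0.98/0.02 = 49.
Need L⁴ ≥ 49 ÷ (77/123) = 861/11.
2⁴ = 16 < 861/11 ≤ 81 = 3⁴, so L = 3.

3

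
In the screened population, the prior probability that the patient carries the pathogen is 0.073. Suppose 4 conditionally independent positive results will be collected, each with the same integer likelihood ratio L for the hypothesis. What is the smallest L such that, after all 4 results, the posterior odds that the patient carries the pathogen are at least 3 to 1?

3

Prior odds = 0.073/0.927 = 73/927.
Target odds = 3.
Need L⁴ ≥ 3 ÷ (73/927) = 2781/73.
2⁴ = 16 < 2781/73 ≤ 81 = 3⁴, so L = 3.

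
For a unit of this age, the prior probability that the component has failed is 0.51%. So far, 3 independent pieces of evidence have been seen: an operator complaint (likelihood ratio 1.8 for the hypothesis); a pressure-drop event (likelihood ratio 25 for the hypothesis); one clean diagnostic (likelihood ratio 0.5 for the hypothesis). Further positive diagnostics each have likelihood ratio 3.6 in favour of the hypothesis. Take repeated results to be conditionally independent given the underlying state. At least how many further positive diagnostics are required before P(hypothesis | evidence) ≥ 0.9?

4

Prior odds = 0.0051/0.9949 = 51/9949.
Combined Bayes factor of the evidence already in hand = 1.8 × 25 × 0.5 = 22.5.
Odds after that evidence = (51/9949) × 22.5 = 2295/19898.
Target odds = 0.9/0.1 = 9.
Need 3.6ⁿ ≥ 9 ÷ (2295/19898) = 19898/255.
3.6³ = 46.656 falls short of 19898/255 but 3.6⁴ = 167.9616 reaches it, so n = 4.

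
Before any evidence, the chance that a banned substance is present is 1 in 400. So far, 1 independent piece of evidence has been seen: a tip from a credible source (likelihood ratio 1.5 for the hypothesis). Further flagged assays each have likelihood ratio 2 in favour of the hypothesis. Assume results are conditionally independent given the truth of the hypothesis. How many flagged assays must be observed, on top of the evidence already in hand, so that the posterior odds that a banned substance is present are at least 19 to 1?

13

Prior odds = 0.0025/0.9975 = 1/399.
Bayes factor of the evidence already in hand = 1.5.
Odds after that evidence = (1/399) × 1.5 = 1/266.
Target odds = 19.
Need 2ⁿ ≥ 19 ÷ (1/266) = 5054.
2¹² = 4096 falls short of 5054 but 2¹³ = 8192 reaches it, so n = 13.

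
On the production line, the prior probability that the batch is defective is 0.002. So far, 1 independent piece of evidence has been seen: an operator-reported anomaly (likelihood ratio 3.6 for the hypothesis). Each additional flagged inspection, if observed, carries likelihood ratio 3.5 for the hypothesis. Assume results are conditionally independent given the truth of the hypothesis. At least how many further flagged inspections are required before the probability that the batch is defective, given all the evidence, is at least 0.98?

8

Prior odds = 0.002/0.998 = 1/499.
Bayes factor of the evidence already in hand = 3.6.
Odds after that evidence = (1/499) × 3.6 = 18/2495.
Target odds = 0.98/0.02 = 49.
Need 3.5ⁿ ≥ 49 ÷ (18/2495) = 122255/18.
3.5⁷ = 823543/128 falls short of 122255/18 but 3.5⁸ = 5764801/256 reaches it, so n = 8.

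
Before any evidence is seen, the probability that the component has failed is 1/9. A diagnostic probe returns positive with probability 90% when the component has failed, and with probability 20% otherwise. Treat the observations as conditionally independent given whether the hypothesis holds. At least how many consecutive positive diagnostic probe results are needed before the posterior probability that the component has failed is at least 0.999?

6

Prior odds: (1/9) ÷ (8/9) = 0.125.
Likelihood ratio of a positive result = 0.9/0.2 = 4.5.
Target posterior odds = 0.999/0.001 = 999.
Need 0.125 × 4.5ⁿ ≥ 999, i.e. 4.5ⁿ ≥ 7992.
4.5⁵ = 1845.28125 falls short of 7992 but 4.5⁶ = 8303.765625 reaches it, so n = 6.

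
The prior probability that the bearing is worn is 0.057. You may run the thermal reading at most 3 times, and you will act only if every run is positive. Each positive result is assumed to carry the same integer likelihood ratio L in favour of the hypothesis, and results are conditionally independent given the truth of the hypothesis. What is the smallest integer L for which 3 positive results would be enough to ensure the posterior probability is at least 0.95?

7

Prior odds = 0.057/0.943 = 57/943.
Target odds = 0.95/0.05 = 19.
Need L³ ≥ 19 ÷ (57/943) = 943/3.
6³ = 216 < 943/3 ≤ 343 = 7³, so L = 7.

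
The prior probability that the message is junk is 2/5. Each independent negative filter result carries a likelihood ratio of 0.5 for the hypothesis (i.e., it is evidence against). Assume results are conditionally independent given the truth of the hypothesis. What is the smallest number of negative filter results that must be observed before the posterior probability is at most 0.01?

7

Prior odds: 0.4 ÷ 0.6 = 2/3.
Likelihood ratio per negative filter result = 0.5.
Target odds: 0.01 ÷ 0.99 = 1/99.
Need (2/3) × 0.5ⁿ ≤ 1/99, i.e. 0.5ⁿ ≤ 1/66.
0.5⁶ = 0.015625 is still above 1/66 but 0.5⁷ = 0.0078125 is at or below it, so n = 7.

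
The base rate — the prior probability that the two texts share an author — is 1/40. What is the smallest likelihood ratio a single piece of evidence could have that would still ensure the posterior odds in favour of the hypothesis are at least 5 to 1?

195

Prior odds = 0.025/0.975 = 1/39.
Target odds = 5.
Required Bayes factor = 5 ÷ (1/39) = 195.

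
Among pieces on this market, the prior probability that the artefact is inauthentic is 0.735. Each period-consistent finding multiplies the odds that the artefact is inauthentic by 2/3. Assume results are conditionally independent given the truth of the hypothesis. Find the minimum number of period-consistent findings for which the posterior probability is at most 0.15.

Prior odds = 0.735/0.265 = 147/53.
Likelihood ratio per period-consistent finding = 2/3.
Target odds: 0.15 ÷ 0.85 = 3/17.
Require (2/3)ⁿ ≤ 3/17 ÷ (147/53) = 53/833.
(2/3)⁶ = 64/729 is still above 53/833 but (2/3)⁷ = 128/2187 is at or below it, so n = 7.

7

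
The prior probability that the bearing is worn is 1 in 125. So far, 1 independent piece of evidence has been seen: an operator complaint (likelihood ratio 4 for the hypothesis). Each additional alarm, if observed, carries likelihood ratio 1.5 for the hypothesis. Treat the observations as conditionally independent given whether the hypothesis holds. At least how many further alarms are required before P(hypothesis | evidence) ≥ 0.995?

Prior odds = 0.008/0.992 = 1/124.
Bayes factor of the evidence already in hand = 4.
Odds after that evidence = (1/124) × 4 = 1/31.
Target odds = 0.995/0.005 = 199.
Need 1.5ⁿ ≥ 199 ÷ (1/31) = 6169.
1.5²¹ ≈4987.89 falls short of 6169 but 1.5²² ≈7481.83 reaches it, so n = 22.

22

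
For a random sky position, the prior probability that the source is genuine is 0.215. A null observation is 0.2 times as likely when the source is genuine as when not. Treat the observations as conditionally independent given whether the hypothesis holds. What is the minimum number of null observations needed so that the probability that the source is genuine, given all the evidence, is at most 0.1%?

4

Prior odds = 0.215/0.785 = 43/157.
Likelihood ratio per null observation = 0.2.
Target posterior odds = 0.001/0.999 = 1/999.
Need (43/157) × 0.2ⁿ ≤ 1/999, i.e. 0.2ⁿ ≤ 157/42957.
0.2³ = 0.008 is still above 157/42957 but 0.2⁴ = 0.0016 is at or below it, so n = 4.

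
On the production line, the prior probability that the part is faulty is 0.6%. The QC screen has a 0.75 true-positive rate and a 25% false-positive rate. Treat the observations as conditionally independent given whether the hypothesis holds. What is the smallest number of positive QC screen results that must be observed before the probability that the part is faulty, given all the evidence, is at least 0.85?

Prior odds: 0.006 ÷ 0.994 = 3/497.
Likelihood ratio of a positive result = 0.75/0.25 = 3.
Target odds: 0.85 ÷ 0.15 = 17/3.
Need (3/497) × 3ⁿ ≥ 17/3, i.e. 3ⁿ ≥ 8449/9.
3⁶ = 729 falls short of 8449/9 but 3⁷ = 2187 reaches it, so n = 7.

7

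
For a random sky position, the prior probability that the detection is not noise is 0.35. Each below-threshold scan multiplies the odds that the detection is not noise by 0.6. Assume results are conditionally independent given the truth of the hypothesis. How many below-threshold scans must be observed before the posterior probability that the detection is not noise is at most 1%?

Prior odds = 0.35/0.65 = 7/13.
Likelihood ratio per below-threshold scan = 0.6.
Target odds: 0.01 ÷ 0.99 = 1/99.
Need (7/13) × 0.6ⁿ ≤ 1/99, i.e. 0.6ⁿ ≤ 13/693.
0.6⁷ = 2187/78125 is still above 13/693 but 0.6⁸ = 6561/390625 is at or below it, so n = 8.

8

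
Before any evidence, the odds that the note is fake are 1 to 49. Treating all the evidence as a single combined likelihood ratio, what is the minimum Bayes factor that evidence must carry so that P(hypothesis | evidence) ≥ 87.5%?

Prior odds = 1/49.
Target odds = 0.875/0.125 = 7.
Required Bayes factor = 7 ÷ (1/49) = 343.

343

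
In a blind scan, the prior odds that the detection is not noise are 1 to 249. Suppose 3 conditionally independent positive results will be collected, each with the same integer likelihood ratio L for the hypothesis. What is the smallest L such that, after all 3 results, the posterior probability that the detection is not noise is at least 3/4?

Prior odds = 1/249.
Target odds = 0.75/0.25 = 3.
Need L³ ≥ 3 ÷ (1/249) = 747.
9³ = 729 < 747 ≤ 1000 = 10³, so L = 10.

10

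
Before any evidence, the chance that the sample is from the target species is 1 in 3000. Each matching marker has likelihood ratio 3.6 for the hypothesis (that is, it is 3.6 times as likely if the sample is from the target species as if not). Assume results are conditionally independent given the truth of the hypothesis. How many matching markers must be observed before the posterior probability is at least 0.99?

Prior odds = (1/3000)/(2999/3000) = 1/2999.
Likelihood ratio per matching marker = 3.6.
Target posterior odds = 0.99/0.01 = 99.
Require 3.6ⁿ ≥ 99 ÷ (1/2999) = 296901.
3.6⁹ ≈101560 falls short of 296901 but 3.6¹⁰ ≈365616 reaches it, so n = 10.

10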